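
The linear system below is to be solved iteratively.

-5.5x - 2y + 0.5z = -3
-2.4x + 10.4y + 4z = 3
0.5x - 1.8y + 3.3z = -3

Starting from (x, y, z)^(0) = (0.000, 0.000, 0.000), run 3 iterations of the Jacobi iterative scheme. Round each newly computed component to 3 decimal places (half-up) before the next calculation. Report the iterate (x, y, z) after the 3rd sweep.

Iteration 1:
  x = (-3 - (-2)·0.000 - (0.5)·0.000) / (-5.5) = 0.545
  y = (3 - (-2.4)·0.000 - (4)·0.000) / (10.4) = 0.288
  z = (-3 - (0.5)·0.000 - (-1.8)·0.000) / (3.3) = -0.909
Iteration 2:
  x = (-3 - (-2)·0.288 - (0.5)·-0.909) / (-5.5) = 0.358
  y = (3 - (-2.4)·0.545 - (4)·-0.909) / (10.4) = 0.764
  z = (-3 - (0.5)·0.545 - (-1.8)·0.288) / (3.3) = -0.835
Iteration 3:
  x = (-3 - (-2)·0.764 - (0.5)·-0.835) / (-5.5) = 0.192
  y = (3 - (-2.4)·0.358 - (4)·-0.835) / (10.4) = 0.692
  z = (-3 - (0.5)·0.358 - (-1.8)·0.764) / (3.3) = -0.547

(0.192, 0.692, -0.547)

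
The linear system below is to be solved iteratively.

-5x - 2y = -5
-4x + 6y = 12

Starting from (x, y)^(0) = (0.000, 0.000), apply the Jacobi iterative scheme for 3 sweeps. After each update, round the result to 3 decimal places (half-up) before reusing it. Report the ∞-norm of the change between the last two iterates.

Iteration 1:
  x = (-5 - (-2)·0.000) / (-5) = 1.000
  y = (12 - (-4)·0.000) / (6) = 2.000
Iteration 2:
  x = (-5 - (-2)·2.000) / (-5) = 0.200
  y = (12 - (-4)·1.000) / (6) = 2.667
Iteration 3:
  x = (-5 - (-2)·2.667) / (-5) = -0.067
  y = (12 - (-4)·0.200) / (6) = 2.133
Change: (-0.267, -0.534) → max |·| = 0.534

0.534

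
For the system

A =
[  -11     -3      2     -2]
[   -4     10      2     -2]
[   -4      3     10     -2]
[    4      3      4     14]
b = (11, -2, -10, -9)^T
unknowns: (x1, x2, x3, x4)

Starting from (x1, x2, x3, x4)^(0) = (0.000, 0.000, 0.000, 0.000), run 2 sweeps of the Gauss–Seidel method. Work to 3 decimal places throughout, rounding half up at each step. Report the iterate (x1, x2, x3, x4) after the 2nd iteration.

Iteration 1:
  x1 = (11 - (-3)·0.000 - (2)·0.000 - (-2)·0.000) / (-11) = -1.000
  x2 = (-2 - (-4)·-1.000 - (2)·0.000 - (-2)·0.000) / (10) = -0.600
  x3 = (-10 - (-4)·-1.000 - (3)·-0.600 - (-2)·0.000) / (10) = -1.220
  x4 = (-9 - (4)·-1.000 - (3)·-0.600 - (4)·-1.220) / (14) = 0.120
Iteration 2:
  x1 = (11 - (-3)·-0.600 - (2)·-1.220 - (-2)·0.120) / (-11) = -1.080
  x2 = (-2 - (-4)·-1.080 - (2)·-1.220 - (-2)·0.120) / (10) = -0.364
  x3 = (-10 - (-4)·-1.080 - (3)·-0.364 - (-2)·0.120) / (10) = -1.299
  x4 = (-9 - (4)·-1.080 - (3)·-0.364 - (4)·-1.299) / (14) = 0.115

(-1.080, -0.364, -1.299, 0.115)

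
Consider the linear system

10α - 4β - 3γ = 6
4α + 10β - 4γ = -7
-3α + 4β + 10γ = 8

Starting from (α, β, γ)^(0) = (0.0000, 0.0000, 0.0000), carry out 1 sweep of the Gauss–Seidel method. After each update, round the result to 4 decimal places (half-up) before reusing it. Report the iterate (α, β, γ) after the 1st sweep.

(0.6000, -0.9400, 1.3560)

Iteration 1:
  α = (6 - (-4)·0.0000 - (-3)·0.0000) / (10) = 0.6000
  β = (-7 - (4)·0.6000 - (-4)·0.0000) / (10) = -0.9400
  γ = (8 - (-3)·0.6000 - (4)·-0.9400) / (10) = 1.3560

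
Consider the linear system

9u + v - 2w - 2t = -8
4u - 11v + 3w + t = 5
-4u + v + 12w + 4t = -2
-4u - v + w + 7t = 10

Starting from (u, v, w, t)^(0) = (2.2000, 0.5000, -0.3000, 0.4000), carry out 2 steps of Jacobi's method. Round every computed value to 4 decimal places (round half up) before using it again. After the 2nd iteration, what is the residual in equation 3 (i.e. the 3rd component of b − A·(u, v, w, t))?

11.2113

Iteration 1:
  u = (-8 - (1)·0.5000 - (-2)·-0.3000 - (-2)·0.4000) / (9) = -0.9222
  v = (5 - (4)·2.2000 - (3)·-0.3000 - (1)·0.4000) / (-11) = 0.3000
  w = (-2 - (-4)·2.2000 - (1)·0.5000 - (4)·0.4000) / (12) = 0.3917
  t = (10 - (-4)·2.2000 - (-1)·0.5000 - (1)·-0.3000) / (7) = 2.8000
Iteration 2:
  u = (-8 - (1)·0.3000 - (-2)·0.3917 - (-2)·2.8000) / (9) = -0.2130
  v = (5 - (4)·-0.9222 - (3)·0.3917 - (1)·2.8000) / (-11) = -0.4285
  w = (-2 - (-4)·-0.9222 - (1)·0.3000 - (4)·2.8000) / (12) = -1.4324
  t = (10 - (-4)·-0.9222 - (-1)·0.3000 - (1)·0.3917) / (7) = 0.8885
Residual b − A·x = (-6.7423, 4.5472, 11.2113, 3.9324)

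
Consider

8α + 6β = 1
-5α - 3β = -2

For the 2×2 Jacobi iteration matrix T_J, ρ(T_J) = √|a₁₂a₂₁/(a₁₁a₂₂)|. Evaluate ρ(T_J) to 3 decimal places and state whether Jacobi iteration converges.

a₁₂a₂₁/(a₁₁a₂₂) = (6)·(-5) / ((8)·(-3)) = 1.250000
ρ = √|1.250000| = √1.250000 = 1.118
ρ > 1, so Jacobi diverges

1.118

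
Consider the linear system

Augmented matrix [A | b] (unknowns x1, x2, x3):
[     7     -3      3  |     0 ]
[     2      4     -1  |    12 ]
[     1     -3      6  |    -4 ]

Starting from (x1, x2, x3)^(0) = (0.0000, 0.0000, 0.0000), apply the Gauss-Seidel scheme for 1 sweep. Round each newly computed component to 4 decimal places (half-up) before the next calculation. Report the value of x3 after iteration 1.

0.8333

Iteration 1:
  x1 = (0 - (-3)·0.0000 - (3)·0.0000) / (7) = 0.0000
  x2 = (12 - (2)·0.0000 - (-1)·0.0000) / (4) = 3.0000
  x3 = (-4 - (1)·0.0000 - (-3)·3.0000) / (6) = 0.8333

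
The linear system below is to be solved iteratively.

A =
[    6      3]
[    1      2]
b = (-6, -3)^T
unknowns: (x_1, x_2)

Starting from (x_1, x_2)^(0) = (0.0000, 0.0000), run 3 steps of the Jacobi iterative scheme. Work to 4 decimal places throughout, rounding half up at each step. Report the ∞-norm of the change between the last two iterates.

Iteration 1:
  x_1 = (-6 - (3)·0.0000) / (6) = -1.0000
  x_2 = (-3 - (1)·0.0000) / (2) = -1.5000
Iteration 2:
  x_1 = (-6 - (3)·-1.5000) / (6) = -0.2500
  x_2 = (-3 - (1)·-1.0000) / (2) = -1.0000
Iteration 3:
  x_1 = (-6 - (3)·-1.0000) / (6) = -0.5000
  x_2 = (-3 - (1)·-0.2500) / (2) = -1.3750
Change: (-0.2500, -0.3750) → max |·| = 0.3750

0.3750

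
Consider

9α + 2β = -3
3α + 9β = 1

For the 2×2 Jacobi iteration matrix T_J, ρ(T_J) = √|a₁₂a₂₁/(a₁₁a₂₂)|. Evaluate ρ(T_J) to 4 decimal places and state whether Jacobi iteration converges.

0.2722

a₁₂a₂₁/(a₁₁a₂₂) = (2)·(3) / ((9)·(9)) = 0.074074
ρ = √|0.074074| = √0.074074 = 0.2722
ρ < 1, so Jacobi converges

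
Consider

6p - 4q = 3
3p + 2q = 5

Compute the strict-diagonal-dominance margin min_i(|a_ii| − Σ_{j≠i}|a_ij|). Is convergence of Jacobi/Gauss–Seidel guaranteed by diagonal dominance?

row 1: |6| − (4) = 2
row 2: |2| − (3) = -1
minimum over rows = -1 → not strictly diagonally dominant

-1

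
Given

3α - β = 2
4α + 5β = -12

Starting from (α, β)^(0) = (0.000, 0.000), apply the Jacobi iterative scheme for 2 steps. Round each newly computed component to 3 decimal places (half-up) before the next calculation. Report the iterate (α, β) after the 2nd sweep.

(-0.133, -2.934)

Iteration 1:
  α = (2 - (-1)·0.000) / (3) = 0.667
  β = (-12 - (4)·0.000) / (5) = -2.400
Iteration 2:
  α = (2 - (-1)·-2.400) / (3) = -0.133
  β = (-12 - (4)·0.667) / (5) = -2.934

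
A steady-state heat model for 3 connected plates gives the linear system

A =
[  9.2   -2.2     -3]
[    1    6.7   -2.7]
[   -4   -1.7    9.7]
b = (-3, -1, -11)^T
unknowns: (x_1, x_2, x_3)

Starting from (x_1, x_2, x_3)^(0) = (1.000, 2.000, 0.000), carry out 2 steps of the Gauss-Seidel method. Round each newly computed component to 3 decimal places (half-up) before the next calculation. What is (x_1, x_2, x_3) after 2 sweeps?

(-0.726, -0.485, -1.518)

Iteration 1:
  x_1 = (-3 - (-2.2)·2.000 - (-3)·0.000) / (9.2) = 0.152
  x_2 = (-1 - (1)·0.152 - (-2.7)·0.000) / (6.7) = -0.172
  x_3 = (-11 - (-4)·0.152 - (-1.7)·-0.172) / (9.7) = -1.101
Iteration 2:
  x_1 = (-3 - (-2.2)·-0.172 - (-3)·-1.101) / (9.2) = -0.726
  x_2 = (-1 - (1)·-0.726 - (-2.7)·-1.101) / (6.7) = -0.485
  x_3 = (-11 - (-4)·-0.726 - (-1.7)·-0.485) / (9.7) = -1.518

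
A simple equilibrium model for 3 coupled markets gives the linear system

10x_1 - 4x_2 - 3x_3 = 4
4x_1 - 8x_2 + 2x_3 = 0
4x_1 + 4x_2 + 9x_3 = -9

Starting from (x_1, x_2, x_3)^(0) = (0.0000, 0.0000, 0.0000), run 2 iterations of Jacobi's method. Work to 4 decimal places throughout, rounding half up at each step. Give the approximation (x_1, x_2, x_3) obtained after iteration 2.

(0.1000, -0.0500, -1.1778)

Iteration 1:
  x_1 = (4 - (-4)·0.0000 - (-3)·0.0000) / (10) = 0.4000
  x_2 = (0 - (4)·0.0000 - (2)·0.0000) / (-8) = 0.0000
  x_3 = (-9 - (4)·0.0000 - (4)·0.0000) / (9) = -1.0000
Iteration 2:
  x_1 = (4 - (-4)·0.0000 - (-3)·-1.0000) / (10) = 0.1000
  x_2 = (0 - (4)·0.4000 - (2)·-1.0000) / (-8) = -0.0500
  x_3 = (-9 - (4)·0.4000 - (4)·0.0000) / (9) = -1.1778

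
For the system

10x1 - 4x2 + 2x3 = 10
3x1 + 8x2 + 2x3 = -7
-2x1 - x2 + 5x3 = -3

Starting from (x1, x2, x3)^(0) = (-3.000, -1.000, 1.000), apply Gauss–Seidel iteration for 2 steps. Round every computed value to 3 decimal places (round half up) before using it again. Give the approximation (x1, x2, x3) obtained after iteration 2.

Iteration 1:
  x1 = (10 - (-4)·-1.000 - (2)·1.000) / (10) = 0.400
  x2 = (-7 - (3)·0.400 - (2)·1.000) / (8) = -1.275
  x3 = (-3 - (-2)·0.400 - (-1)·-1.275) / (5) = -0.695
Iteration 2:
  x1 = (10 - (-4)·-1.275 - (2)·-0.695) / (10) = 0.629
  x2 = (-7 - (3)·0.629 - (2)·-0.695) / (8) = -0.937
  x3 = (-3 - (-2)·0.629 - (-1)·-0.937) / (5) = -0.536

(0.629, -0.937, -0.536)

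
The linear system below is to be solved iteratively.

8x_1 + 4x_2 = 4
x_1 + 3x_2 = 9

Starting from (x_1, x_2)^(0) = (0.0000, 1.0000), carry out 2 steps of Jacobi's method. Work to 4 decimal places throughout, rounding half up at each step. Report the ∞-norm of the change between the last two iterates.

1.0000

Iteration 1:
  x_1 = (4 - (4)·1.0000) / (8) = 0.0000
  x_2 = (9 - (1)·0.0000) / (3) = 3.0000
Iteration 2:
  x_1 = (4 - (4)·3.0000) / (8) = -1.0000
  x_2 = (9 - (1)·0.0000) / (3) = 3.0000
Change: (-1.0000, 0.0000) → max |·| = 1.0000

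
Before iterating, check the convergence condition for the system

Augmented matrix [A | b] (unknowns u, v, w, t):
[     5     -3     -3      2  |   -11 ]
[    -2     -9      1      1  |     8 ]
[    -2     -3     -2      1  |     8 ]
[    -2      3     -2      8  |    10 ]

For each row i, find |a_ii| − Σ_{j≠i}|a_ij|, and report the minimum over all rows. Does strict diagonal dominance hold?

-4

row 1: |5| − (3+3+2) = -3
row 2: |-9| − (2+1+1) = 5
row 3: |-2| − (2+3+1) = -4
row 4: |8| − (2+3+2) = 1
minimum over rows = -4 → not strictly diagonally dominant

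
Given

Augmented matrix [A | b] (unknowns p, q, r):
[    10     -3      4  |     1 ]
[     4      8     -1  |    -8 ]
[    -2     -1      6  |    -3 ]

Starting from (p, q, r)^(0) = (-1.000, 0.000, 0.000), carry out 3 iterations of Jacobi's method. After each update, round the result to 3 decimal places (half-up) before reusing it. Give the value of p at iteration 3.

-0.026

Iteration 1:
  p = (1 - (-3)·0.000 - (4)·0.000) / (10) = 0.100
  q = (-8 - (4)·-1.000 - (-1)·0.000) / (8) = -0.500
  r = (-3 - (-2)·-1.000 - (-1)·0.000) / (6) = -0.833
Iteration 2:
  p = (1 - (-3)·-0.500 - (4)·-0.833) / (10) = 0.283
  q = (-8 - (4)·0.100 - (-1)·-0.833) / (8) = -1.154
  r = (-3 - (-2)·0.100 - (-1)·-0.500) / (6) = -0.550
Iteration 3:
  p = (1 - (-3)·-1.154 - (4)·-0.550) / (10) = -0.026
  q = (-8 - (4)·0.283 - (-1)·-0.550) / (8) = -1.210
  r = (-3 - (-2)·0.283 - (-1)·-1.154) / (6) = -0.598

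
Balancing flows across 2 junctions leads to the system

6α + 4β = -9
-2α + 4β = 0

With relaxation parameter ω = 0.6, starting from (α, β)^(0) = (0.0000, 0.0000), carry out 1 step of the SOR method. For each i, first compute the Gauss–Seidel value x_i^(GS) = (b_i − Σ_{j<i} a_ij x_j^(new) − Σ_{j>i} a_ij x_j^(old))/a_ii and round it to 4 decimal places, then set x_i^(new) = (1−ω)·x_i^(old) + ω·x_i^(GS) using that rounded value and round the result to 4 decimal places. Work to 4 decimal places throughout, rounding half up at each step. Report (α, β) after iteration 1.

Iteration 1:
  α: GS value = (-9 - (4)·0.0000) / (6) = -1.5000;  α ← (1−ω)·0.0000 + ω·-1.5000 = -0.9000
  β: GS value = (0 - (-2)·-0.9000) / (4) = -0.4500;  β ← (1−ω)·0.0000 + ω·-0.4500 = -0.2700

(-0.9000, -0.2700)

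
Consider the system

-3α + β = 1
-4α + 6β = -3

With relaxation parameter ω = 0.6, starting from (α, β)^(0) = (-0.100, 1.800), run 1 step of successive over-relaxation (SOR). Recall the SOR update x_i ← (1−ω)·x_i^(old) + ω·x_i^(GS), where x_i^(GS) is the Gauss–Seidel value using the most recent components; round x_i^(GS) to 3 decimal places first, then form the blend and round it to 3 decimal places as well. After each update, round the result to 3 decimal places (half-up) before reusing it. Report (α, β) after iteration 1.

(0.120, 0.468)

Iteration 1:
  α: GS value = (1 - (1)·1.800) / (-3) = 0.267;  α ← (1−ω)·-0.100 + ω·0.267 = 0.120
  β: GS value = (-3 - (-4)·0.120) / (6) = -0.420;  β ← (1−ω)·1.800 + ω·-0.420 = 0.468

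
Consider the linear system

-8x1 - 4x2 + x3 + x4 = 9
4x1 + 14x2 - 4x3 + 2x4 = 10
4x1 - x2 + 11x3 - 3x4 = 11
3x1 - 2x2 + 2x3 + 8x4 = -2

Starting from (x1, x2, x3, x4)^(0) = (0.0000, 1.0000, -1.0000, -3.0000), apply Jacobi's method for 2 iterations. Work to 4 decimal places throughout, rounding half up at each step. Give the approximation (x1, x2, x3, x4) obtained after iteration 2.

Iteration 1:
  x1 = (9 - (-4)·1.0000 - (1)·-1.0000 - (1)·-3.0000) / (-8) = -2.1250
  x2 = (10 - (4)·0.0000 - (-4)·-1.0000 - (2)·-3.0000) / (14) = 0.8571
  x3 = (11 - (4)·0.0000 - (-1)·1.0000 - (-3)·-3.0000) / (11) = 0.2727
  x4 = (-2 - (3)·0.0000 - (-2)·1.0000 - (2)·-1.0000) / (8) = 0.2500
Iteration 2:
  x1 = (9 - (-4)·0.8571 - (1)·0.2727 - (1)·0.2500) / (-8) = -1.4882
  x2 = (10 - (4)·-2.1250 - (-4)·0.2727 - (2)·0.2500) / (14) = 1.3636
  x3 = (11 - (4)·-2.1250 - (-1)·0.8571 - (-3)·0.2500) / (11) = 1.9188
  x4 = (-2 - (3)·-2.1250 - (-2)·0.8571 - (2)·0.2727) / (8) = 0.6930

(-1.4882, 1.3636, 1.9188, 0.6930)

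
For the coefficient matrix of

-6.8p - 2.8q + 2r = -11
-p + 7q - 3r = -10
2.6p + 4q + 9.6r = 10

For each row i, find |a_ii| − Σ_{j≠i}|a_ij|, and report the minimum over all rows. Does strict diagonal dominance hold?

row 1: |-6.8| − (2.8+2) = 2
row 2: |7| − (1+3) = 3
row 3: |9.6| − (2.6+4) = 3
minimum over rows = 2 → strictly diagonally dominant (convergence guaranteed)

2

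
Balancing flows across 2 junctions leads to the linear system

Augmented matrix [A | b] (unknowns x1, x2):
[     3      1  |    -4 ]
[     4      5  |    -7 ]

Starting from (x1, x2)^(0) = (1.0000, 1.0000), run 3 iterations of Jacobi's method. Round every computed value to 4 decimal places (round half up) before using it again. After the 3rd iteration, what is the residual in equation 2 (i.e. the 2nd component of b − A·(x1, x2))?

Iteration 1:
  x1 = (-4 - (1)·1.0000) / (3) = -1.6667
  x2 = (-7 - (4)·1.0000) / (5) = -2.2000
Iteration 2:
  x1 = (-4 - (1)·-2.2000) / (3) = -0.6000
  x2 = (-7 - (4)·-1.6667) / (5) = -0.0666
Iteration 3:
  x1 = (-4 - (1)·-0.0666) / (3) = -1.3111
  x2 = (-7 - (4)·-0.6000) / (5) = -0.9200
Residual b − A·x = (0.8533, 2.8444)

2.8444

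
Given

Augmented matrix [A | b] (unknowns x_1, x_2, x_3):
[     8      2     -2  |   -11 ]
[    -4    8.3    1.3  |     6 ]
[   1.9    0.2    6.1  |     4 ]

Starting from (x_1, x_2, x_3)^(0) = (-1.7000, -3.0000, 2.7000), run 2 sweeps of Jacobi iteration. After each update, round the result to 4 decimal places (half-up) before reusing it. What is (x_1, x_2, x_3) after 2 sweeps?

Iteration 1:
  x_1 = (-11 - (2)·-3.0000 - (-2)·2.7000) / (8) = 0.0500
  x_2 = (6 - (-4)·-1.7000 - (1.3)·2.7000) / (8.3) = -0.5193
  x_3 = (4 - (1.9)·-1.7000 - (0.2)·-3.0000) / (6.1) = 1.2836
Iteration 2:
  x_1 = (-11 - (2)·-0.5193 - (-2)·1.2836) / (8) = -0.9243
  x_2 = (6 - (-4)·0.0500 - (1.3)·1.2836) / (8.3) = 0.5459
  x_3 = (4 - (1.9)·0.0500 - (0.2)·-0.5193) / (6.1) = 0.6572

(-0.9243, 0.5459, 0.6572)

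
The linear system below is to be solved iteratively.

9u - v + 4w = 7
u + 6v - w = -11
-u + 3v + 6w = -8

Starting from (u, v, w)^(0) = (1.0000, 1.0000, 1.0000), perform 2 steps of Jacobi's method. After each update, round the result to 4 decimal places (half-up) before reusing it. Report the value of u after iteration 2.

1.3148

Iteration 1:
  u = (7 - (-1)·1.0000 - (4)·1.0000) / (9) = 0.4444
  v = (-11 - (1)·1.0000 - (-1)·1.0000) / (6) = -1.8333
  w = (-8 - (-1)·1.0000 - (3)·1.0000) / (6) = -1.6667
Iteration 2:
  u = (7 - (-1)·-1.8333 - (4)·-1.6667) / (9) = 1.3148
  v = (-11 - (1)·0.4444 - (-1)·-1.6667) / (6) = -2.1852
  w = (-8 - (-1)·0.4444 - (3)·-1.8333) / (6) = -0.3426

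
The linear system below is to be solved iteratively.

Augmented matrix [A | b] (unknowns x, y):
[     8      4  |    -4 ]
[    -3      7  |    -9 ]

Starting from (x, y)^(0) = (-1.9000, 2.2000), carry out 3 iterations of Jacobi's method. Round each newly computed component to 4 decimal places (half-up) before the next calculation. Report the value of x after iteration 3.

Iteration 1:
  x = (-4 - (4)·2.2000) / (8) = -1.6000
  y = (-9 - (-3)·-1.9000) / (7) = -2.1000
Iteration 2:
  x = (-4 - (4)·-2.1000) / (8) = 0.5500
  y = (-9 - (-3)·-1.6000) / (7) = -1.9714
Iteration 3:
  x = (-4 - (4)·-1.9714) / (8) = 0.4857
  y = (-9 - (-3)·0.5500) / (7) = -1.0500

0.4857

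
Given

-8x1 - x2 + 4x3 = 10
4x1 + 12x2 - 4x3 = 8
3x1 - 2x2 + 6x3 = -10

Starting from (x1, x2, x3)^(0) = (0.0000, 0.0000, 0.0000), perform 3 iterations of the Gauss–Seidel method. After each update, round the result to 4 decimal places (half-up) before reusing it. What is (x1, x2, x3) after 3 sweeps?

Iteration 1:
  x1 = (10 - (-1)·0.0000 - (4)·0.0000) / (-8) = -1.2500
  x2 = (8 - (4)·-1.2500 - (-4)·0.0000) / (12) = 1.0833
  x3 = (-10 - (3)·-1.2500 - (-2)·1.0833) / (6) = -0.6806
Iteration 2:
  x1 = (10 - (-1)·1.0833 - (4)·-0.6806) / (-8) = -1.7257
  x2 = (8 - (4)·-1.7257 - (-4)·-0.6806) / (12) = 1.0150
  x3 = (-10 - (3)·-1.7257 - (-2)·1.0150) / (6) = -0.4655
Iteration 3:
  x1 = (10 - (-1)·1.0150 - (4)·-0.4655) / (-8) = -1.6096
  x2 = (8 - (4)·-1.6096 - (-4)·-0.4655) / (12) = 1.0480
  x3 = (-10 - (3)·-1.6096 - (-2)·1.0480) / (6) = -0.5125

(-1.6096, 1.0480, -0.5125)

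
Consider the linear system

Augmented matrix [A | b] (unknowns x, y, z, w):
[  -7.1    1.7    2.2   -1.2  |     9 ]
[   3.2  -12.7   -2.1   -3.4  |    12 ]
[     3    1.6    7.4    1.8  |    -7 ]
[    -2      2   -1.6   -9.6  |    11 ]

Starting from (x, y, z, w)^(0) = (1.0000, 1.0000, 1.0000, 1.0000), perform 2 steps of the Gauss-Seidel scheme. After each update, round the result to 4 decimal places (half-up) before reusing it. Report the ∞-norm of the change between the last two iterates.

0.7083

Iteration 1:
  x = (9 - (1.7)·1.0000 - (2.2)·1.0000 - (-1.2)·1.0000) / (-7.1) = -0.8873
  y = (12 - (3.2)·-0.8873 - (-2.1)·1.0000 - (-3.4)·1.0000) / (-12.7) = -1.6015
  z = (-7 - (3)·-0.8873 - (1.6)·-1.6015 - (1.8)·1.0000) / (7.4) = -0.4832
  w = (11 - (-2)·-0.8873 - (2)·-1.6015 - (-1.6)·-0.4832) / (-9.6) = -1.2141
Iteration 2:
  x = (9 - (1.7)·-1.6015 - (2.2)·-0.4832 - (-1.2)·-1.2141) / (-7.1) = -1.5956
  y = (12 - (3.2)·-1.5956 - (-2.1)·-0.4832 - (-3.4)·-1.2141) / (-12.7) = -0.9420
  z = (-7 - (3)·-1.5956 - (1.6)·-0.9420 - (1.8)·-1.2141) / (7.4) = 0.1999
  w = (11 - (-2)·-1.5956 - (2)·-0.9420 - (-1.6)·0.1999) / (-9.6) = -1.0430
Change: (-0.7083, 0.6595, 0.6831, 0.1711) → max |·| = 0.7083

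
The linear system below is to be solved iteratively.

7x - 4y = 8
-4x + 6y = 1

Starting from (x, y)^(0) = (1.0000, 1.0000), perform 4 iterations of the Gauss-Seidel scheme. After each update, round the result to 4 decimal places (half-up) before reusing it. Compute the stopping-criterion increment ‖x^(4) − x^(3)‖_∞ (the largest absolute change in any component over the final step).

0.0257

Iteration 1:
  x = (8 - (-4)·1.0000) / (7) = 1.7143
  y = (1 - (-4)·1.7143) / (6) = 1.3095
Iteration 2:
  x = (8 - (-4)·1.3095) / (7) = 1.8911
  y = (1 - (-4)·1.8911) / (6) = 1.4274
Iteration 3:
  x = (8 - (-4)·1.4274) / (7) = 1.9585
  y = (1 - (-4)·1.9585) / (6) = 1.4723
Iteration 4:
  x = (8 - (-4)·1.4723) / (7) = 1.9842
  y = (1 - (-4)·1.9842) / (6) = 1.4895
Change: (0.0257, 0.0172) → max |·| = 0.0257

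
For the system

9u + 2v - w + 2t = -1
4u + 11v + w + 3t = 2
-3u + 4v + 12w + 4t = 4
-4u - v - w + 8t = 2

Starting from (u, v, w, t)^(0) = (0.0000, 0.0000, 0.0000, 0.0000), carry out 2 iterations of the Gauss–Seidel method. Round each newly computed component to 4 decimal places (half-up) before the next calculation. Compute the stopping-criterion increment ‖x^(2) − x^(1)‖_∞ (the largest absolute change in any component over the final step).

0.0834

Iteration 1:
  u = (-1 - (2)·0.0000 - (-1)·0.0000 - (2)·0.0000) / (9) = -0.1111
  v = (2 - (4)·-0.1111 - (1)·0.0000 - (3)·0.0000) / (11) = 0.2222
  w = (4 - (-3)·-0.1111 - (4)·0.2222 - (4)·0.0000) / (12) = 0.2315
  t = (2 - (-4)·-0.1111 - (-1)·0.2222 - (-1)·0.2315) / (8) = 0.2512
Iteration 2:
  u = (-1 - (2)·0.2222 - (-1)·0.2315 - (2)·0.2512) / (9) = -0.1906
  v = (2 - (4)·-0.1906 - (1)·0.2315 - (3)·0.2512) / (11) = 0.1616
  w = (4 - (-3)·-0.1906 - (4)·0.1616 - (4)·0.2512) / (12) = 0.1481
  t = (2 - (-4)·-0.1906 - (-1)·0.1616 - (-1)·0.1481) / (8) = 0.1934
Change: (-0.0795, -0.0606, -0.0834, -0.0578) → max |·| = 0.0834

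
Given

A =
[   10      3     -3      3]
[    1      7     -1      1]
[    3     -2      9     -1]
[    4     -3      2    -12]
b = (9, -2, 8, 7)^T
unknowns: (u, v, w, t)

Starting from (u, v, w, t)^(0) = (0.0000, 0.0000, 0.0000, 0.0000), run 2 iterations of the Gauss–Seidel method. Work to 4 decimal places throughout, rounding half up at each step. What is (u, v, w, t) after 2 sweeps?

(1.2024, -0.3727, 0.3945, -0.0236)

Iteration 1:
  u = (9 - (3)·0.0000 - (-3)·0.0000 - (3)·0.0000) / (10) = 0.9000
  v = (-2 - (1)·0.9000 - (-1)·0.0000 - (1)·0.0000) / (7) = -0.4143
  w = (8 - (3)·0.9000 - (-2)·-0.4143 - (-1)·0.0000) / (9) = 0.4968
  t = (7 - (4)·0.9000 - (-3)·-0.4143 - (2)·0.4968) / (-12) = -0.0970
Iteration 2:
  u = (9 - (3)·-0.4143 - (-3)·0.4968 - (3)·-0.0970) / (10) = 1.2024
  v = (-2 - (1)·1.2024 - (-1)·0.4968 - (1)·-0.0970) / (7) = -0.3727
  w = (8 - (3)·1.2024 - (-2)·-0.3727 - (-1)·-0.0970) / (9) = 0.3945
  t = (7 - (4)·1.2024 - (-3)·-0.3727 - (2)·0.3945) / (-12) = -0.0236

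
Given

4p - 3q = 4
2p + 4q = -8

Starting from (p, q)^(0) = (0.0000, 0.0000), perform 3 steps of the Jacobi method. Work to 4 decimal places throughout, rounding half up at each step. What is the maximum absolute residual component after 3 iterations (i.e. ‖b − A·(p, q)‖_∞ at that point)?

2.2500

Iteration 1:
  p = (4 - (-3)·0.0000) / (4) = 1.0000
  q = (-8 - (2)·0.0000) / (4) = -2.0000
Iteration 2:
  p = (4 - (-3)·-2.0000) / (4) = -0.5000
  q = (-8 - (2)·1.0000) / (4) = -2.5000
Iteration 3:
  p = (4 - (-3)·-2.5000) / (4) = -0.8750
  q = (-8 - (2)·-0.5000) / (4) = -1.7500
Residual b − A·x = (2.2500, 0.7500); ∞-norm = 2.2500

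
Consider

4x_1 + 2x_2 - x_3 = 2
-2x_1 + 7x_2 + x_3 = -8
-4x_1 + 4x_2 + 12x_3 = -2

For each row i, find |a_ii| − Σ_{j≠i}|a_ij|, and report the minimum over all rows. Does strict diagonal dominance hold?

row 1: |4| − (2+1) = 1
row 2: |7| − (2+1) = 4
row 3: |12| − (4+4) = 4
minimum over rows = 1 → strictly diagonally dominant (convergence guaranteed)

1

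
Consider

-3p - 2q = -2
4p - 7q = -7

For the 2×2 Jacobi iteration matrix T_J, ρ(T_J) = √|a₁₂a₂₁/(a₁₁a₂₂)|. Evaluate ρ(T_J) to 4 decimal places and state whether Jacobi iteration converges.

0.6172

a₁₂a₂₁/(a₁₁a₂₂) = (-2)·(4) / ((-3)·(-7)) = -0.380952
ρ = √|-0.380952| = √0.380952 = 0.6172
ρ < 1, so Jacobi converges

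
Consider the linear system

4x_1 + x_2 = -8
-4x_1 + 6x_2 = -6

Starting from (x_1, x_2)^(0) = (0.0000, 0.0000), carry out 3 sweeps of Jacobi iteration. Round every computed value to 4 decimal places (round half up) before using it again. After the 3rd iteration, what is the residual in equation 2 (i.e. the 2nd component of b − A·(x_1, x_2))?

Iteration 1:
  x_1 = (-8 - (1)·0.0000) / (4) = -2.0000
  x_2 = (-6 - (-4)·0.0000) / (6) = -1.0000
Iteration 2:
  x_1 = (-8 - (1)·-1.0000) / (4) = -1.7500
  x_2 = (-6 - (-4)·-2.0000) / (6) = -2.3333
Iteration 3:
  x_1 = (-8 - (1)·-2.3333) / (4) = -1.4167
  x_2 = (-6 - (-4)·-1.7500) / (6) = -2.1667
Residual b − A·x = (-0.1665, 1.3334)

1.3334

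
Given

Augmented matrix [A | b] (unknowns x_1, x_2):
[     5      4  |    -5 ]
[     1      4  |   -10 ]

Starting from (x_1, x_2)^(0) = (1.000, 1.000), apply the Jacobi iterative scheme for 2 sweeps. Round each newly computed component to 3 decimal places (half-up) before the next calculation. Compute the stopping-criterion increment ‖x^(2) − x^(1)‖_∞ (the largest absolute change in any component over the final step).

Iteration 1:
  x_1 = (-5 - (4)·1.000) / (5) = -1.800
  x_2 = (-10 - (1)·1.000) / (4) = -2.750
Iteration 2:
  x_1 = (-5 - (4)·-2.750) / (5) = 1.200
  x_2 = (-10 - (1)·-1.800) / (4) = -2.050
Change: (3.000, 0.700) → max |·| = 3.000

3.000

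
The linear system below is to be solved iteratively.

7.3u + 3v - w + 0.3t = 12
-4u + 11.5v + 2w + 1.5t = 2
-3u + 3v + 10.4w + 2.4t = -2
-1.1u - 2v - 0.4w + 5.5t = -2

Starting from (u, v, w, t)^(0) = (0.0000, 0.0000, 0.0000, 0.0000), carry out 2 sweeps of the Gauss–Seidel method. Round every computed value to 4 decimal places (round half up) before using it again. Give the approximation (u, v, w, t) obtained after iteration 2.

Iteration 1:
  u = (12 - (3)·0.0000 - (-1)·0.0000 - (0.3)·0.0000) / (7.3) = 1.6438
  v = (2 - (-4)·1.6438 - (2)·0.0000 - (1.5)·0.0000) / (11.5) = 0.7457
  w = (-2 - (-3)·1.6438 - (3)·0.7457 - (2.4)·0.0000) / (10.4) = 0.0668
  t = (-2 - (-1.1)·1.6438 - (-2)·0.7457 - (-0.4)·0.0668) / (5.5) = 0.2411
Iteration 2:
  u = (12 - (3)·0.7457 - (-1)·0.0668 - (0.3)·0.2411) / (7.3) = 1.3366
  v = (2 - (-4)·1.3366 - (2)·0.0668 - (1.5)·0.2411) / (11.5) = 0.5958
  w = (-2 - (-3)·1.3366 - (3)·0.5958 - (2.4)·0.2411) / (10.4) = -0.0343
  t = (-2 - (-1.1)·1.3366 - (-2)·0.5958 - (-0.4)·-0.0343) / (5.5) = 0.1178

(1.3366, 0.5958, -0.0343, 0.1178)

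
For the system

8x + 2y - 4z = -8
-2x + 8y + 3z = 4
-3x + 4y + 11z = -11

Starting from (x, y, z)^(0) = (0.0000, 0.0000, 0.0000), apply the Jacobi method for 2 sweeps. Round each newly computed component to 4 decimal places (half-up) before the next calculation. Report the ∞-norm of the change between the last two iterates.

Iteration 1:
  x = (-8 - (2)·0.0000 - (-4)·0.0000) / (8) = -1.0000
  y = (4 - (-2)·0.0000 - (3)·0.0000) / (8) = 0.5000
  z = (-11 - (-3)·0.0000 - (4)·0.0000) / (11) = -1.0000
Iteration 2:
  x = (-8 - (2)·0.5000 - (-4)·-1.0000) / (8) = -1.6250
  y = (4 - (-2)·-1.0000 - (3)·-1.0000) / (8) = 0.6250
  z = (-11 - (-3)·-1.0000 - (4)·0.5000) / (11) = -1.4545
Change: (-0.6250, 0.1250, -0.4545) → max |·| = 0.6250

0.6250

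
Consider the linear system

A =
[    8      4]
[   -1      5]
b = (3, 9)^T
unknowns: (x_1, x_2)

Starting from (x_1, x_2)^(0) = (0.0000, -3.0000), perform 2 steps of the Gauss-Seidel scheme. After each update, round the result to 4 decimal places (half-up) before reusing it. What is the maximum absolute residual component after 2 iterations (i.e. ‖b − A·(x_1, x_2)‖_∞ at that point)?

2.0700

Iteration 1:
  x_1 = (3 - (4)·-3.0000) / (8) = 1.8750
  x_2 = (9 - (-1)·1.8750) / (5) = 2.1750
Iteration 2:
  x_1 = (3 - (4)·2.1750) / (8) = -0.7125
  x_2 = (9 - (-1)·-0.7125) / (5) = 1.6575
Residual b − A·x = (2.0700, 0.0000); ∞-norm = 2.0700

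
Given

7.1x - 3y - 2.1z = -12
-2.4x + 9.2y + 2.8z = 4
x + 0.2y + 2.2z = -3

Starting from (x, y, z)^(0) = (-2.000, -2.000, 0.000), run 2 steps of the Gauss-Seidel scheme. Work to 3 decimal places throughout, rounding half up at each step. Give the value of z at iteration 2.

-0.527

Iteration 1:
  x = (-12 - (-3)·-2.000 - (-2.1)·0.000) / (7.1) = -2.535
  y = (4 - (-2.4)·-2.535 - (2.8)·0.000) / (9.2) = -0.227
  z = (-3 - (1)·-2.535 - (0.2)·-0.227) / (2.2) = -0.191
Iteration 2:
  x = (-12 - (-3)·-0.227 - (-2.1)·-0.191) / (7.1) = -1.843
  y = (4 - (-2.4)·-1.843 - (2.8)·-0.191) / (9.2) = 0.012
  z = (-3 - (1)·-1.843 - (0.2)·0.012) / (2.2) = -0.527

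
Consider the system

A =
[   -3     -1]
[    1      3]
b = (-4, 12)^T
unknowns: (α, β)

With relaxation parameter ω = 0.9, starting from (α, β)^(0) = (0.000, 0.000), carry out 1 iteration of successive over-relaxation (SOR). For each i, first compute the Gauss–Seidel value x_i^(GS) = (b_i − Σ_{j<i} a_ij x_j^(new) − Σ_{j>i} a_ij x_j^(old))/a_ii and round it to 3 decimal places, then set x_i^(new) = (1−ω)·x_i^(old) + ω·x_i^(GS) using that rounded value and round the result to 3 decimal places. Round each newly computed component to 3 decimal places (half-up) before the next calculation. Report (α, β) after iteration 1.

Iteration 1:
  α: GS value = (-4 - (-1)·0.000) / (-3) = 1.333;  α ← (1−ω)·0.000 + ω·1.333 = 1.200
  β: GS value = (12 - (1)·1.200) / (3) = 3.600;  β ← (1−ω)·0.000 + ω·3.600 = 3.240

(1.200, 3.240)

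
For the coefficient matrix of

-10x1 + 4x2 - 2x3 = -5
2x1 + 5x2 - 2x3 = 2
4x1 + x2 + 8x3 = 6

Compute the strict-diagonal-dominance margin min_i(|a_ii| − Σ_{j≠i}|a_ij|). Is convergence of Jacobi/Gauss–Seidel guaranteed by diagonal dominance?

row 1: |-10| − (4+2) = 4
row 2: |5| − (2+2) = 1
row 3: |8| − (4+1) = 3
minimum over rows = 1 → strictly diagonally dominant (convergence guaranteed)

1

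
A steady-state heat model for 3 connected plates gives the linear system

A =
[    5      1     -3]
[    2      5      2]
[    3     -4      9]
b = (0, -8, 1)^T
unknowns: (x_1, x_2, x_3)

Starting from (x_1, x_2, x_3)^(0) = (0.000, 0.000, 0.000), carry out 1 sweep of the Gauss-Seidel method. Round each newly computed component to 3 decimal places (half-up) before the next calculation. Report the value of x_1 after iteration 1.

0.000

Iteration 1:
  x_1 = (0 - (1)·0.000 - (-3)·0.000) / (5) = 0.000
  x_2 = (-8 - (2)·0.000 - (2)·0.000) / (5) = -1.600
  x_3 = (1 - (3)·0.000 - (-4)·-1.600) / (9) = -0.600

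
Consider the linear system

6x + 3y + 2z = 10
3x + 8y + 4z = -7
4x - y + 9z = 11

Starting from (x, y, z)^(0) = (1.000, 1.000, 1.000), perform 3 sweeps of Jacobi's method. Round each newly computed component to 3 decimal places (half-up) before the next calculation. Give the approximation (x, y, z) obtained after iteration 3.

Iteration 1:
  x = (10 - (3)·1.000 - (2)·1.000) / (6) = 0.833
  y = (-7 - (3)·1.000 - (4)·1.000) / (8) = -1.750
  z = (11 - (4)·1.000 - (-1)·1.000) / (9) = 0.889
Iteration 2:
  x = (10 - (3)·-1.750 - (2)·0.889) / (6) = 2.245
  y = (-7 - (3)·0.833 - (4)·0.889) / (8) = -1.632
  z = (11 - (4)·0.833 - (-1)·-1.750) / (9) = 0.658
Iteration 3:
  x = (10 - (3)·-1.632 - (2)·0.658) / (6) = 2.263
  y = (-7 - (3)·2.245 - (4)·0.658) / (8) = -2.046
  z = (11 - (4)·2.245 - (-1)·-1.632) / (9) = 0.043

(2.263, -2.046, 0.043)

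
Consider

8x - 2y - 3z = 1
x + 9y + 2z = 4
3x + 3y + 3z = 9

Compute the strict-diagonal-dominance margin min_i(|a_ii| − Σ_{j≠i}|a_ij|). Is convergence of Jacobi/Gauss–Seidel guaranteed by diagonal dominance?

-3

row 1: |8| − (2+3) = 3
row 2: |9| − (1+2) = 6
row 3: |3| − (3+3) = -3
minimum over rows = -3 → not strictly diagonally dominant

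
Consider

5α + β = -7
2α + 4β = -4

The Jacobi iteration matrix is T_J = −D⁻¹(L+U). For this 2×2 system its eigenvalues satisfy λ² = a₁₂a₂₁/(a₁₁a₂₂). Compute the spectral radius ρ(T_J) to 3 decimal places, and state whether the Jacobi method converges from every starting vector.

a₁₂a₂₁/(a₁₁a₂₂) = (1)·(2) / ((5)·(4)) = 0.100000
ρ = √|0.100000| = √0.100000 = 0.316
ρ < 1, so Jacobi converges

0.316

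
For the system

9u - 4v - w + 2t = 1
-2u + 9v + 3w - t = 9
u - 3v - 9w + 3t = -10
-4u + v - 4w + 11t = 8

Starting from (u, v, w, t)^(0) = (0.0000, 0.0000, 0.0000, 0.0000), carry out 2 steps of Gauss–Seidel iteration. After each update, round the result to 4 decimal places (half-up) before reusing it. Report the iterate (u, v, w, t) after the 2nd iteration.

(0.4403, 0.9437, 1.1651, 1.2253)

Iteration 1:
  u = (1 - (-4)·0.0000 - (-1)·0.0000 - (2)·0.0000) / (9) = 0.1111
  v = (9 - (-2)·0.1111 - (3)·0.0000 - (-1)·0.0000) / (9) = 1.0247
  w = (-10 - (1)·0.1111 - (-3)·1.0247 - (3)·0.0000) / (-9) = 0.7819
  t = (8 - (-4)·0.1111 - (1)·1.0247 - (-4)·0.7819) / (11) = 0.9588
Iteration 2:
  u = (1 - (-4)·1.0247 - (-1)·0.7819 - (2)·0.9588) / (9) = 0.4403
  v = (9 - (-2)·0.4403 - (3)·0.7819 - (-1)·0.9588) / (9) = 0.9437
  w = (-10 - (1)·0.4403 - (-3)·0.9437 - (3)·0.9588) / (-9) = 1.1651
  t = (8 - (-4)·0.4403 - (1)·0.9437 - (-4)·1.1651) / (11) = 1.2253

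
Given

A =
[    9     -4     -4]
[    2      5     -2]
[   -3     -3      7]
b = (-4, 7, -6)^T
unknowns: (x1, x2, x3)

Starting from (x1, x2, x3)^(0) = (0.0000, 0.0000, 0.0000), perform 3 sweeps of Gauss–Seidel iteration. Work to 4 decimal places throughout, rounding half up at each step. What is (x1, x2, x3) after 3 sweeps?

(-0.0366, 1.2958, -0.3175)

Iteration 1:
  x1 = (-4 - (-4)·0.0000 - (-4)·0.0000) / (9) = -0.4444
  x2 = (7 - (2)·-0.4444 - (-2)·0.0000) / (5) = 1.5778
  x3 = (-6 - (-3)·-0.4444 - (-3)·1.5778) / (7) = -0.3714
Iteration 2:
  x1 = (-4 - (-4)·1.5778 - (-4)·-0.3714) / (9) = 0.0917
  x2 = (7 - (2)·0.0917 - (-2)·-0.3714) / (5) = 1.2148
  x3 = (-6 - (-3)·0.0917 - (-3)·1.2148) / (7) = -0.2972
Iteration 3:
  x1 = (-4 - (-4)·1.2148 - (-4)·-0.2972) / (9) = -0.0366
  x2 = (7 - (2)·-0.0366 - (-2)·-0.2972) / (5) = 1.2958
  x3 = (-6 - (-3)·-0.0366 - (-3)·1.2958) / (7) = -0.3175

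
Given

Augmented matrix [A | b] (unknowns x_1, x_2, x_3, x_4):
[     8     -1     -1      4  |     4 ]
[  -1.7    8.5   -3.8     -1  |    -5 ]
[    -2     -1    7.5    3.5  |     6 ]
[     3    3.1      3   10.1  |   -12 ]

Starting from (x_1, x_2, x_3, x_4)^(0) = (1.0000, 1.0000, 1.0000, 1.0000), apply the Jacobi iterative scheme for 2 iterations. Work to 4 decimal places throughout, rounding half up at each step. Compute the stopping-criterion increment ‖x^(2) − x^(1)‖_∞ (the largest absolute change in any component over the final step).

1.4083

Iteration 1:
  x_1 = (4 - (-1)·1.0000 - (-1)·1.0000 - (4)·1.0000) / (8) = 0.2500
  x_2 = (-5 - (-1.7)·1.0000 - (-3.8)·1.0000 - (-1)·1.0000) / (8.5) = 0.1765
  x_3 = (6 - (-2)·1.0000 - (-1)·1.0000 - (3.5)·1.0000) / (7.5) = 0.7333
  x_4 = (-12 - (3)·1.0000 - (3.1)·1.0000 - (3)·1.0000) / (10.1) = -2.0891
Iteration 2:
  x_1 = (4 - (-1)·0.1765 - (-1)·0.7333 - (4)·-2.0891) / (8) = 1.6583
  x_2 = (-5 - (-1.7)·0.2500 - (-3.8)·0.7333 - (-1)·-2.0891) / (8.5) = -0.4562
  x_3 = (6 - (-2)·0.2500 - (-1)·0.1765 - (3.5)·-2.0891) / (7.5) = 1.8651
  x_4 = (-12 - (3)·0.2500 - (3.1)·0.1765 - (3)·0.7333) / (10.1) = -1.5344
Change: (1.4083, -0.6327, 1.1318, 0.5547) → max |·| = 1.4083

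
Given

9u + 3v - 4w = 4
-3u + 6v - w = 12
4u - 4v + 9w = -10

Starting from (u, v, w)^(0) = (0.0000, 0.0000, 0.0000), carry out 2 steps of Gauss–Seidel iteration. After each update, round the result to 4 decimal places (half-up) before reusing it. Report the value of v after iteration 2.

Iteration 1:
  u = (4 - (3)·0.0000 - (-4)·0.0000) / (9) = 0.4444
  v = (12 - (-3)·0.4444 - (-1)·0.0000) / (6) = 2.2222
  w = (-10 - (4)·0.4444 - (-4)·2.2222) / (9) = -0.3210
Iteration 2:
  u = (4 - (3)·2.2222 - (-4)·-0.3210) / (9) = -0.4390
  v = (12 - (-3)·-0.4390 - (-1)·-0.3210) / (6) = 1.7270
  w = (-10 - (4)·-0.4390 - (-4)·1.7270) / (9) = -0.1484

1.7270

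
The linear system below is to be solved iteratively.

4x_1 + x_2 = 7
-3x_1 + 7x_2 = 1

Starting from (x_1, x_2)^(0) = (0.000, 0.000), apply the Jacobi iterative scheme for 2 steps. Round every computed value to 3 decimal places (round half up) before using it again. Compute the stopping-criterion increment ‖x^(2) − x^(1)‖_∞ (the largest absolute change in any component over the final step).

Iteration 1:
  x_1 = (7 - (1)·0.000) / (4) = 1.750
  x_2 = (1 - (-3)·0.000) / (7) = 0.143
Iteration 2:
  x_1 = (7 - (1)·0.143) / (4) = 1.714
  x_2 = (1 - (-3)·1.750) / (7) = 0.893
Change: (-0.036, 0.750) → max |·| = 0.750

0.750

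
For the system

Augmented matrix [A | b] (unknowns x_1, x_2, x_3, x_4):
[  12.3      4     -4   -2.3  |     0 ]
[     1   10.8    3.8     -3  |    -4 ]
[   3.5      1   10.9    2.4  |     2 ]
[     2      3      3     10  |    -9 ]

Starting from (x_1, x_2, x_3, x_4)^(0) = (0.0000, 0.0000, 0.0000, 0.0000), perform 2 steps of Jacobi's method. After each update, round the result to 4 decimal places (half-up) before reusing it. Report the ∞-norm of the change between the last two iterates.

Iteration 1:
  x_1 = (0 - (4)·0.0000 - (-4)·0.0000 - (-2.3)·0.0000) / (12.3) = 0.0000
  x_2 = (-4 - (1)·0.0000 - (3.8)·0.0000 - (-3)·0.0000) / (10.8) = -0.3704
  x_3 = (2 - (3.5)·0.0000 - (1)·0.0000 - (2.4)·0.0000) / (10.9) = 0.1835
  x_4 = (-9 - (2)·0.0000 - (3)·0.0000 - (3)·0.0000) / (10) = -0.9000
Iteration 2:
  x_1 = (0 - (4)·-0.3704 - (-4)·0.1835 - (-2.3)·-0.9000) / (12.3) = 0.0118
  x_2 = (-4 - (1)·0.0000 - (3.8)·0.1835 - (-3)·-0.9000) / (10.8) = -0.6849
  x_3 = (2 - (3.5)·0.0000 - (1)·-0.3704 - (2.4)·-0.9000) / (10.9) = 0.4156
  x_4 = (-9 - (2)·0.0000 - (3)·-0.3704 - (3)·0.1835) / (10) = -0.8439
Change: (0.0118, -0.3145, 0.2321, 0.0561) → max |·| = 0.3145

0.3145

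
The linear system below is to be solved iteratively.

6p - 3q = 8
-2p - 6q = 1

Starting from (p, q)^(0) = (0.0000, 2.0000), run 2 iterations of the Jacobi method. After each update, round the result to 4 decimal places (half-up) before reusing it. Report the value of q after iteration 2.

-0.9444

Iteration 1:
  p = (8 - (-3)·2.0000) / (6) = 2.3333
  q = (1 - (-2)·0.0000) / (-6) = -0.1667
Iteration 2:
  p = (8 - (-3)·-0.1667) / (6) = 1.2500
  q = (1 - (-2)·2.3333) / (-6) = -0.9444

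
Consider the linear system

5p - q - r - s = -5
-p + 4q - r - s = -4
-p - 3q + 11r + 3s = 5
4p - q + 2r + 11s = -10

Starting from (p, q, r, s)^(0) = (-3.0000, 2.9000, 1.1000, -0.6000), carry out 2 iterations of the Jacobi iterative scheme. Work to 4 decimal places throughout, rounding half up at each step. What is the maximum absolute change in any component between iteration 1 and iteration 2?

1.3926

Iteration 1:
  p = (-5 - (-1)·2.9000 - (-1)·1.1000 - (-1)·-0.6000) / (5) = -0.3200
  q = (-4 - (-1)·-3.0000 - (-1)·1.1000 - (-1)·-0.6000) / (4) = -1.6250
  r = (5 - (-1)·-3.0000 - (-3)·2.9000 - (3)·-0.6000) / (11) = 1.1364
  s = (-10 - (4)·-3.0000 - (-1)·2.9000 - (2)·1.1000) / (11) = 0.2455
Iteration 2:
  p = (-5 - (-1)·-1.6250 - (-1)·1.1364 - (-1)·0.2455) / (5) = -1.0486
  q = (-4 - (-1)·-0.3200 - (-1)·1.1364 - (-1)·0.2455) / (4) = -0.7345
  r = (5 - (-1)·-0.3200 - (-3)·-1.6250 - (3)·0.2455) / (11) = -0.0847
  s = (-10 - (4)·-0.3200 - (-1)·-1.6250 - (2)·1.1364) / (11) = -1.1471
Change: (-0.7286, 0.8905, -1.2211, -1.3926) → max |·| = 1.3926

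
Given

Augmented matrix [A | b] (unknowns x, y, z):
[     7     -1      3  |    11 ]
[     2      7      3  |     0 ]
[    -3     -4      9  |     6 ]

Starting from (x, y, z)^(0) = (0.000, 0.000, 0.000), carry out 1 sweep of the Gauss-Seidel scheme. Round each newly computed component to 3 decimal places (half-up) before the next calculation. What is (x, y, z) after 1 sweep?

Iteration 1:
  x = (11 - (-1)·0.000 - (3)·0.000) / (7) = 1.571
  y = (0 - (2)·1.571 - (3)·0.000) / (7) = -0.449
  z = (6 - (-3)·1.571 - (-4)·-0.449) / (9) = 0.991

(1.571, -0.449, 0.991)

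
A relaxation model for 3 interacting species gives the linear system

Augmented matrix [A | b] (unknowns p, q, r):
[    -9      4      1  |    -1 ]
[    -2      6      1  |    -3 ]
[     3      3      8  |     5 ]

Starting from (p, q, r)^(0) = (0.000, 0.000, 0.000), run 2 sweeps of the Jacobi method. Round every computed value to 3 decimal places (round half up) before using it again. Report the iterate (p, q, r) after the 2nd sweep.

(-0.042, -0.567, 0.771)

Iteration 1:
  p = (-1 - (4)·0.000 - (1)·0.000) / (-9) = 0.111
  q = (-3 - (-2)·0.000 - (1)·0.000) / (6) = -0.500
  r = (5 - (3)·0.000 - (3)·0.000) / (8) = 0.625
Iteration 2:
  p = (-1 - (4)·-0.500 - (1)·0.625) / (-9) = -0.042
  q = (-3 - (-2)·0.111 - (1)·0.625) / (6) = -0.567
  r = (5 - (3)·0.111 - (3)·-0.500) / (8) = 0.771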